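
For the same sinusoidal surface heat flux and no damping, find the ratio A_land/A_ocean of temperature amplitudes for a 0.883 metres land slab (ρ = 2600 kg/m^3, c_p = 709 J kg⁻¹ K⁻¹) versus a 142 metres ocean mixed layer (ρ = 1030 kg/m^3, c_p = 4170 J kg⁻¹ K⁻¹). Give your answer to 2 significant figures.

370

C_ocean = 1030 × 4170 × 142 = 6.10×10^8 J/(m²·K).
C_land = 2600 × 709 × 0.883 = 1.63×10^6 J/(m²·K).
Undamped amplitude ∝ 1/C, so A_land/A_ocean = C_ocean/C_land = 375.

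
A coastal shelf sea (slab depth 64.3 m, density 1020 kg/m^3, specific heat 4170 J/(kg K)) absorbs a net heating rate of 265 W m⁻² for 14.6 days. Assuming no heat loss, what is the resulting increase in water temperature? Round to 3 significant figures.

Areal heat capacity C = ρ c_p D = 1020 × 4170 × 64.3 = 2.73×10^8 J m⁻² K⁻¹.
Net heat input Q = F Δt = 265 × (14.6 days × 86400 s/day) = 3.34×10^8 J/m².
ΔT = Q / C = 3.34×10^8 / 2.73×10^8 = 1.22 K.

1.22 K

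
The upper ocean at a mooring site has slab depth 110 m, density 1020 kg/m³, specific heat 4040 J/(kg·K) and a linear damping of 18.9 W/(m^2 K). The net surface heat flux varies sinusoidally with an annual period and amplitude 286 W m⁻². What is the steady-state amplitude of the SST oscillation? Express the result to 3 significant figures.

Areal heat capacity C = ρ c_p D = 1020 × 4040 × 110 = 4.53×10^8 J/(m^2 K).
Angular frequency ω = 2π / T = 2π / 3.15×10^7 s = 1.99×10^-7 s⁻¹.
√((Cω)² + λ²) = √((90.3)² + 18.9²) = 92.3 W/(m²·K).
Amplitude A = F₀ / √((Cω)²+λ²) = 286 / 92.3 = 3.10 K.

3.10 K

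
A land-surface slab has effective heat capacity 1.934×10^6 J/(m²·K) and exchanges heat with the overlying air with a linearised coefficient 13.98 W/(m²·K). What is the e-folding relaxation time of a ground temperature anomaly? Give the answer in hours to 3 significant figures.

Areal heat capacity C = 1.934×10^6 J/(m²·K) (given).
Relaxation time τ = C / λ = 1.93×10^6 / 13.98 = 1.38×10^5 s.
In hours: 1.38×10^5 s / (3600 s/hour) = 38.4 hours.

38.4 hours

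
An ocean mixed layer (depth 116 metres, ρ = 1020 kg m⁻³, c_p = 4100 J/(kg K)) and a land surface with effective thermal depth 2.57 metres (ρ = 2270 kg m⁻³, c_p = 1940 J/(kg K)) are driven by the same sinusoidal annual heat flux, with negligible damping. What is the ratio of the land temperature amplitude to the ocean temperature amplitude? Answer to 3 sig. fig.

42.9

C_ocean = 1020 × 4100 × 116 = 4.85×10^8 J/(m²·K).
C_land = 2270 × 1940 × 2.57 = 1.13×10^7 J/(m²·K).
Undamped amplitude ∝ 1/C, so A_land/A_ocean = C_ocean/C_land = 42.9.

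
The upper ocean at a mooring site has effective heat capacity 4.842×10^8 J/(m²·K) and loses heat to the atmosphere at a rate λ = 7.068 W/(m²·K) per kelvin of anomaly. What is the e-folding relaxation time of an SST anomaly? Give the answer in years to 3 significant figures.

Areal heat capacity C = 4.842×10^8 J/(m²·K) (given).
Relaxation time τ = C / λ = 4.84×10^8 / 7.068 = 6.85×10^7 s.
In years: 6.85×10^7 s / (3.156×10^7 s/year) = 2.17 years.

2.17 years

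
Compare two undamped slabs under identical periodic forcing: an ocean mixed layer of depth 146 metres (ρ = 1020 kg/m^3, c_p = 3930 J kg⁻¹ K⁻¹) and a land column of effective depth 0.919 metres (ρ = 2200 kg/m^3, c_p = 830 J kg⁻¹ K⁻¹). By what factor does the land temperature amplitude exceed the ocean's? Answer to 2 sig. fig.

C_ocean = 1020 × 3930 × 146 = 5.85×10^8 J/(m²·K).
C_land = 2200 × 830 × 0.919 = 1.68×10^6 J/(m²·K).
Undamped amplitude ∝ 1/C, so A_land/A_ocean = C_ocean/C_land = 349.

350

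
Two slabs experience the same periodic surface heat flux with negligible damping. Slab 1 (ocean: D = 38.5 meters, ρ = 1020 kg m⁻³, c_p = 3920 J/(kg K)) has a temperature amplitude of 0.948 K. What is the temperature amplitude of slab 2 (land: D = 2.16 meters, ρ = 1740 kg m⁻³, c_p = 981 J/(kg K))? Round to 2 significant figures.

40 K

C_ocean = 1.54×10^8 J/(m²·K); C_land = 3.69×10^6 J/(m²·K).
A ∝ 1/C ⇒ A_land = A_ocean × C_ocean/C_land = 0.948 × 41.8 = 39.6 K.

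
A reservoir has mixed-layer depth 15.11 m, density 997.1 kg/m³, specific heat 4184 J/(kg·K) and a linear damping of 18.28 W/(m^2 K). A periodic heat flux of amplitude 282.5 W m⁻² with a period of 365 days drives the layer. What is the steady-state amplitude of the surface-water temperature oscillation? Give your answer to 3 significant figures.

12.7 K

Areal heat capacity C = ρ c_p D = 997.1 × 4184 × 15.11 = 6.30×10^7 J m⁻² K⁻¹.
Angular frequency ω = 2π / T = 2π / 3.15×10^7 s = 1.99×10^-7 s⁻¹.
√((Cω)² + λ²) = √((12.6)² + 18.28²) = 22.2 W/(m²·K).
Amplitude A = F₀ / √((Cω)²+λ²) = 282.5 / 22.2 = 12.7 K.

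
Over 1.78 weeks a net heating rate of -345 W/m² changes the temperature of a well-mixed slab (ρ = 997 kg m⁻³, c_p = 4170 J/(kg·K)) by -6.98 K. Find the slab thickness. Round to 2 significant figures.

13 m

Heat input Q = F Δt = -345 × 1.08×10^6 s = -3.71×10^8 J/m².
Required areal heat capacity C = Q / ΔT = 5.32×10^7 J/(m²·K).
Depth D = C / (ρ c_p) = 5.32×10^7 / (997 × 4170) = 12.8 m.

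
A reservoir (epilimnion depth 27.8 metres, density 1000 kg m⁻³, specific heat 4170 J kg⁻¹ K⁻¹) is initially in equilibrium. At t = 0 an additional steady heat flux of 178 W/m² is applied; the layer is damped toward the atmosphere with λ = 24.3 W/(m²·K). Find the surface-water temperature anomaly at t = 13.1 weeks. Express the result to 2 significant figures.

5.9 K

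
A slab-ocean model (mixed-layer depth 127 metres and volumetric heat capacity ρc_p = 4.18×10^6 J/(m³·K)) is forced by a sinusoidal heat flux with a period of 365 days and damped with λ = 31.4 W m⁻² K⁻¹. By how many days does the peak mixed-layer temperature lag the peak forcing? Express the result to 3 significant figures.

74.5 days

Areal heat capacity C = ρc_p × D = 4.18×10^6 × 127 = 5.31×10^8 J/(m²·K).
ω = 2π / 3.15×10^7 s = 1.99×10^-7 s⁻¹.
Phase lag φ = arctan(Cω/λ) = arctan(106/31.4) = 1.28 rad.
Time lag = φ / ω = 1.28 / 1.99×10^-7 = 6.44×10^6 s = 74.5 days.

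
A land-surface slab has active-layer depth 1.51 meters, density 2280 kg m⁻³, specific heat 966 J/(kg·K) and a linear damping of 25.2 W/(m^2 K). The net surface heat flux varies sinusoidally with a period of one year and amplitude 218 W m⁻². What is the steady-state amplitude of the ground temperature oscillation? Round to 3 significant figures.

8.65 K

Areal heat capacity C = ρ c_p D = 2280 × 966 × 1.51 = 3.33×10^6 J/(m²·K).
Angular frequency ω = 2π / T = 2π / 3.15×10^7 s = 1.99×10^-7 s⁻¹.
√((Cω)² + λ²) = √((0.663)² + 25.2²) = 25.2 W/(m²·K).
Amplitude A = F₀ / √((Cω)²+λ²) = 218 / 25.2 = 8.65 K.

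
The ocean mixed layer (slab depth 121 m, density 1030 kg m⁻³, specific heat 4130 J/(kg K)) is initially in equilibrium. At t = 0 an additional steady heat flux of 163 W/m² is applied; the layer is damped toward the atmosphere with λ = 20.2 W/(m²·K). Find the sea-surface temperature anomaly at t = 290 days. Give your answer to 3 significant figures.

5.05 K

Areal heat capacity C = ρ c_p D = 1030 × 4130 × 121 = 5.15×10^8 J/(m^2 K).
τ = C / λ = 5.15×10^8 / 20.2 = 2.55×10^7 s.
Equilibrium anomaly ΔT_eq = F / λ = 163 / 20.2 = 8.07 K.
t = 290 days = 2.51×10^7 s, so t/τ = 0.983.
ΔT(t) = ΔT_eq (1 − e^(−t/τ)) = 8.07 × (1 − e^−0.983) = 5.05 K.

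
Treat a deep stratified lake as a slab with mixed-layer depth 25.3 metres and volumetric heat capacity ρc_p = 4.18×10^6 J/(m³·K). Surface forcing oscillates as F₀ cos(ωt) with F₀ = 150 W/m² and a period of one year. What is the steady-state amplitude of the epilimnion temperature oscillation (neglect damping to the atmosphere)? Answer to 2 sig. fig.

Areal heat capacity C = ρc_p × D = 4.18×10^6 × 25.3 = 1.06×10^8 J/(m²·K).
Angular frequency ω = 2π / T = 2π / 3.15×10^7 s = 1.99×10^-7 s⁻¹.
Cω = 1.06×10^8 × 1.99×10^-7 = 21.1 W/(m²·K).
Amplitude A = F₀ / (Cω) = 150 / 21.1 = 7.12 K.

7.1 K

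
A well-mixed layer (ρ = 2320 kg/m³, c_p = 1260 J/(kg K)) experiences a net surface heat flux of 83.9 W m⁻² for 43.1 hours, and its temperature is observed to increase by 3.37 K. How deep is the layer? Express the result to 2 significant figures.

1.3 m

Heat input Q = F Δt = 83.9 × 1.55×10^5 s = 1.30×10^7 J/m².
Required areal heat capacity C = Q / ΔT = 3.86×10^6 J/(m²·K).
Depth D = C / (ρ c_p) = 3.86×10^6 / (2320 × 1260) = 1.32 m.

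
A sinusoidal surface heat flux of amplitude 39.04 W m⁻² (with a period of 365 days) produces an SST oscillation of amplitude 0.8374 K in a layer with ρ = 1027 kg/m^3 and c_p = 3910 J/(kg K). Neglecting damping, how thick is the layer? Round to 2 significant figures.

ω = 2π / 3.15×10^7 s = 1.99×10^-7 s⁻¹.
Required C = F₀ / (A ω) = 39.04 / (0.8374 × 1.99×10^-7) = 2.34×10^8 J/(m²·K).
D = C / (ρ c_p) = 2.34×10^8 / (1027 × 3910) = 58.3 m.

58 m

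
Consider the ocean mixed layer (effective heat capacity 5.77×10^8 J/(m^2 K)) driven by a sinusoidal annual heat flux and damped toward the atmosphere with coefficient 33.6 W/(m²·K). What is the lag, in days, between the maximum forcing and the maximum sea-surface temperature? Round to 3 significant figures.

Areal heat capacity C = 5.77×10^8 J/(m^2 K) (given).
ω = 2π / 3.15×10^7 s = 1.99×10^-7 s⁻¹.
Phase lag φ = arctan(Cω/λ) = arctan(115/33.6) = 1.29 rad.
Time lag = φ / ω = 1.29 / 1.99×10^-7 = 6.46×10^6 s = 74.7 days.

74.7 days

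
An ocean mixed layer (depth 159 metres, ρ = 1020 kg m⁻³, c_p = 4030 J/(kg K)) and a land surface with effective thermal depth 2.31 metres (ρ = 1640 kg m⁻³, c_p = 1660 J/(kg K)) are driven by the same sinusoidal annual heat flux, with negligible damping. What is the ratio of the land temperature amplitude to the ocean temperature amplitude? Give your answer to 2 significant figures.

C_ocean = 1020 × 4030 × 159 = 6.54×10^8 J/(m²·K).
C_land = 1640 × 1660 × 2.31 = 6.29×10^6 J/(m²·K).
Undamped amplitude ∝ 1/C, so A_land/A_ocean = C_ocean/C_land = 104.

100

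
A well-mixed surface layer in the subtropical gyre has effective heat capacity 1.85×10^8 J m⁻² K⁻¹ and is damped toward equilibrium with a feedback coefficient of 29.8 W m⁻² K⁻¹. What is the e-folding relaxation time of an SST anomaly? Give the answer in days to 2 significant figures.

Areal heat capacity C = 1.85×10^8 J m⁻² K⁻¹ (given).
Relaxation time τ = C / λ = 1.85×10^8 / 29.8 = 6.21×10^6 s.
In days: 6.21×10^6 s / (86400 s/day) = 71.9 days.

72 days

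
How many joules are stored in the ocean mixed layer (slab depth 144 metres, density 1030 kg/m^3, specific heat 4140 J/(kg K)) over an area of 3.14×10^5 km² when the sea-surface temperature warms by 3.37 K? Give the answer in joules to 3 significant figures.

6.50×10^20 J

Areal heat capacity C = ρ c_p D = 1030 × 4140 × 144 = 6.14×10^8 J/(m²·K).
Heat per unit area: q = C ΔT = 6.14×10^8 × 3.37 = 2.07×10^9 J/m².
Total heat: Q = q × A = 2.07×10^9 × (3.14×10^5 × 10⁶ m²) = 6.50×10^20 J.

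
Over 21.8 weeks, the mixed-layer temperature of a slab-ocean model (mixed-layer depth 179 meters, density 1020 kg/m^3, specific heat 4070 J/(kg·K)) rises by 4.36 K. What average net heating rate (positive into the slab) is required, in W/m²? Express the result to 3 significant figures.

Areal heat capacity C = ρ c_p D = 1020 × 4070 × 179 = 7.43×10^8 J/(m^2 K).
Required heat per unit area: Q = C ΔT = 7.43×10^8 × 4.36 = 3.24×10^9 J/m².
Flux F = Q / Δt = 3.24×10^9 / 1.32×10^7 s = 246 W/m².

246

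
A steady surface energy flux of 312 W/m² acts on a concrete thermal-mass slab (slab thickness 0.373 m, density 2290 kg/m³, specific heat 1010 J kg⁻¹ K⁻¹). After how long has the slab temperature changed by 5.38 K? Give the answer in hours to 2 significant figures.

4.1 hours

Areal heat capacity C = ρ c_p D = 2290 × 1010 × 0.373 = 8.63×10^5 J/(m²·K).
Time required: Δt = C ΔT / F = 8.63×10^5 × 5.38 / 312 = 14900 s.
In hours: 14900 s / (3600 s/hour) = 4.13 hours.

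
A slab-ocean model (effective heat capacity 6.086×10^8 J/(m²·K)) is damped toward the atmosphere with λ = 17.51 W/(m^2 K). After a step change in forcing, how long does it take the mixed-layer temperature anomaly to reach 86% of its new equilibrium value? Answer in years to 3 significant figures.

2.17 years

Areal heat capacity C = 6.086×10^8 J/(m²·K) (given).
τ = C / λ = 6.09×10^8 / 17.51 = 3.48×10^7 s.
Fraction reached: 1 − e^(−t/τ) = 0.86 ⇒ t = −τ ln(1 − 0.86) = τ × 1.97.
t = 6.83×10^7 s = 2.17 years.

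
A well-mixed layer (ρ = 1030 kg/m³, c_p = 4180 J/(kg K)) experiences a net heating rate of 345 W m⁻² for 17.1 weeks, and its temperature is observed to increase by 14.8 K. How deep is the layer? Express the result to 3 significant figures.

Heat input Q = F Δt = 345 × 1.03×10^7 s = 3.57×10^9 J/m².
Required areal heat capacity C = Q / ΔT = 2.41×10^8 J/(m²·K).
Depth D = C / (ρ c_p) = 2.41×10^8 / (1030 × 4180) = 56.0 m.

56.0 m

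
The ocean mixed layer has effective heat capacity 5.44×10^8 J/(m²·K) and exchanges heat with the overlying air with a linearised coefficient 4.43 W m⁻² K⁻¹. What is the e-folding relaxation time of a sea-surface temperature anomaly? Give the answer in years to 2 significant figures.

Areal heat capacity C = 5.44×10^8 J/(m²·K) (given).
Relaxation time τ = C / λ = 5.44×10^8 / 4.43 = 1.23×10^8 s.
In years: 1.23×10^8 s / (3.156×10^7 s/year) = 3.89 years.

3.9 years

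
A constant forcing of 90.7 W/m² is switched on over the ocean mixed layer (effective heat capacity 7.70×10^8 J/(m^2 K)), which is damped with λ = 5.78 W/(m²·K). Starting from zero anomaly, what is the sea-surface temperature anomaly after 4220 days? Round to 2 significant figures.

15 K

Areal heat capacity C = 7.70×10^8 J/(m^2 K) (given).
τ = C / λ = 7.70×10^8 / 5.78 = 1.33×10^8 s.
Equilibrium anomaly ΔT_eq = F / λ = 90.7 / 5.78 = 15.7 K.
t = 4220 days = 3.65×10^8 s, so t/τ = 2.74.
ΔT(t) = ΔT_eq (1 − e^(−t/τ)) = 15.7 × (1 − e^−2.74) = 14.7 K.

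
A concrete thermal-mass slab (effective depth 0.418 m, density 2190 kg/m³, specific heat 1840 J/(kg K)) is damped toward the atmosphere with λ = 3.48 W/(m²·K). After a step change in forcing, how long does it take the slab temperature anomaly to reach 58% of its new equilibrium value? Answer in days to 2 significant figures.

4.9 days

Areal heat capacity C = ρ c_p D = 2190 × 1840 × 0.418 = 1.68×10^6 J/(m²·K).
τ = C / λ = 1.68×10^6 / 3.48 = 4.84×10^5 s.
Fraction reached: 1 − e^(−t/τ) = 0.58 ⇒ t = −τ ln(1 − 0.58) = τ × 0.868.
t = 4.20×10^5 s = 4.86 days.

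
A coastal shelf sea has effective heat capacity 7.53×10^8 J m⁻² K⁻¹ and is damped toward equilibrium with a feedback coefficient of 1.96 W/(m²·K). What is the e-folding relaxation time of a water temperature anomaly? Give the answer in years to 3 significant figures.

12.2 years

Areal heat capacity C = 7.53×10^8 J m⁻² K⁻¹ (given).
Relaxation time τ = C / λ = 7.53×10^8 / 1.96 = 3.84×10^8 s.
In years: 3.84×10^8 s / (3.156×10^7 s/year) = 12.2 years.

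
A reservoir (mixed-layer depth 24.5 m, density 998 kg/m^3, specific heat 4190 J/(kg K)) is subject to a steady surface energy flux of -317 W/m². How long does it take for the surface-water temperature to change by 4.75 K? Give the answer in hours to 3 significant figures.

426 hours

Areal heat capacity C = ρ c_p D = 998 × 4190 × 24.5 = 1.02×10^8 J/(m^2 K).
Time required: Δt = C ΔT / F = 1.02×10^8 × -4.75 / -317 = 1.54×10^6 s.
In hours: 1.54×10^6 s / (3600 s/hour) = 426 hours.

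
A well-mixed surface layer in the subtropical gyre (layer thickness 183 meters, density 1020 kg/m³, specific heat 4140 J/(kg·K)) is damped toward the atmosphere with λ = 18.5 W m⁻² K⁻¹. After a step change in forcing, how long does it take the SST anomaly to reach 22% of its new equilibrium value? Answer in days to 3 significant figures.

Areal heat capacity C = ρ c_p D = 1020 × 4140 × 183 = 7.73×10^8 J/(m²·K).
τ = C / λ = 7.73×10^8 / 18.5 = 4.18×10^7 s.
Fraction reached: 1 − e^(−t/τ) = 0.22 ⇒ t = −τ ln(1 − 0.22) = τ × 0.248.
t = 1.04×10^7 s = 120 days.

120 days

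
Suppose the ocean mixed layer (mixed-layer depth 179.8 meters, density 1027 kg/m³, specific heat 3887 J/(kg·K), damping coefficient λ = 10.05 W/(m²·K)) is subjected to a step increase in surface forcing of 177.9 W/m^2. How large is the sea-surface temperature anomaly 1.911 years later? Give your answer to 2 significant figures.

10 K

Areal heat capacity C = ρ c_p D = 1027 × 3887 × 179.8 = 7.18×10^8 J/(m²·K).
τ = C / λ = 7.18×10^8 / 10.05 = 7.14×10^7 s.
Equilibrium anomaly ΔT_eq = F / λ = 177.9 / 10.05 = 17.7 K.
t = 1.911 years = 6.03×10^7 s, so t/τ = 0.844.
ΔT(t) = ΔT_eq (1 − e^(−t/τ)) = 17.7 × (1 − e^−0.844) = 10.1 K.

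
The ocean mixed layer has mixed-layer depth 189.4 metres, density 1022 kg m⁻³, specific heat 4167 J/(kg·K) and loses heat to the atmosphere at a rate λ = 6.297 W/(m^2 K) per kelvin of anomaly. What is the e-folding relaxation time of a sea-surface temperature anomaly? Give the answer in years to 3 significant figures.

4.06 years

Areal heat capacity C = ρ c_p D = 1022 × 4167 × 189.4 = 8.07×10^8 J m⁻² K⁻¹.
Relaxation time τ = C / λ = 8.07×10^8 / 6.297 = 1.28×10^8 s.
In years: 1.28×10^8 s / (3.156×10^7 s/year) = 4.06 years.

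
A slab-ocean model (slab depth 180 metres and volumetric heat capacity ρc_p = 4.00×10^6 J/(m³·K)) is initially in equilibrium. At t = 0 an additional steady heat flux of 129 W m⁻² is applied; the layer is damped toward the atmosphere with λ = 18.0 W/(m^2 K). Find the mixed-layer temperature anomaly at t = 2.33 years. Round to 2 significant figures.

Areal heat capacity C = ρc_p × D = 4.00×10^6 × 180 = 7.20×10^8 J m⁻² K⁻¹.
τ = C / λ = 7.20×10^8 / 18.0 = 4.00×10^7 s.
Equilibrium anomaly ΔT_eq = F / λ = 129 / 18.0 = 7.17 K.
t = 2.33 years = 7.35×10^7 s, so t/τ = 1.84.
ΔT(t) = ΔT_eq (1 − e^(−t/τ)) = 7.17 × (1 − e^−1.84) = 6.03 K.

6.0 K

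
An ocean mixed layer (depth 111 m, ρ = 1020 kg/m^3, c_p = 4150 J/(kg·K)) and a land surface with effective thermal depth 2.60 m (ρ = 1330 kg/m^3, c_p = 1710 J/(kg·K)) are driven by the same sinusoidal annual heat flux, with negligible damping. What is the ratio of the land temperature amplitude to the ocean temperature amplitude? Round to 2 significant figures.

79

C_ocean = 1020 × 4150 × 111 = 4.70×10^8 J/(m²·K).
C_land = 1330 × 1710 × 2.60 = 5.91×10^6 J/(m²·K).
Undamped amplitude ∝ 1/C, so A_land/A_ocean = C_ocean/C_land = 79.5.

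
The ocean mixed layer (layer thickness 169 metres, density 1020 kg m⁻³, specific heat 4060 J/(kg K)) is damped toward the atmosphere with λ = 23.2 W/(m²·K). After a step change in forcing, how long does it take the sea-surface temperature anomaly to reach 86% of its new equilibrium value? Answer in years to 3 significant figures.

1.88 years

Areal heat capacity C = ρ c_p D = 1020 × 4060 × 169 = 7.00×10^8 J/(m^2 K).
τ = C / λ = 7.00×10^8 / 23.2 = 3.02×10^7 s.
Fraction reached: 1 − e^(−t/τ) = 0.86 ⇒ t = −τ ln(1 − 0.86) = τ × 1.97.
t = 5.93×10^7 s = 1.88 years.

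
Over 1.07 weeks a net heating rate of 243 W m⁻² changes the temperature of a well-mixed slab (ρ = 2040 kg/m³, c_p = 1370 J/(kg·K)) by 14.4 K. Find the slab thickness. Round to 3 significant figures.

3.91 m

Heat input Q = F Δt = 243 × 6.47×10^5 s = 1.57×10^8 J/m².
Required areal heat capacity C = Q / ΔT = 1.09×10^7 J/(m²·K).
Depth D = C / (ρ c_p) = 1.09×10^7 / (2040 × 1370) = 3.91 m.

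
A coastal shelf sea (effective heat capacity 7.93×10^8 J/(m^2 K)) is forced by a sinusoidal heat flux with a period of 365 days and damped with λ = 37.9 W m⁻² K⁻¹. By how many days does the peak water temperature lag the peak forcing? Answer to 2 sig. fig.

78 days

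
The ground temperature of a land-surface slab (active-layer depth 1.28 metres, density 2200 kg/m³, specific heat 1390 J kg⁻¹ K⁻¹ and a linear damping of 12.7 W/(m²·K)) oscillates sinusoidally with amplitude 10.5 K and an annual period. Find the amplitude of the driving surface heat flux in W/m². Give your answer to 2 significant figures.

130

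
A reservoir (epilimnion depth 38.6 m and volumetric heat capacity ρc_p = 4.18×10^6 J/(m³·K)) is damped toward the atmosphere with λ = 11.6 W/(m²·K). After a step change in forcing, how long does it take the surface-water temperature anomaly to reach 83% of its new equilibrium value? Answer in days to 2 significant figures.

Areal heat capacity C = ρc_p × D = 4.18×10^6 × 38.6 = 1.61×10^8 J/(m^2 K).
τ = C / λ = 1.61×10^8 / 11.6 = 1.39×10^7 s.
Fraction reached: 1 − e^(−t/τ) = 0.83 ⇒ t = −τ ln(1 − 0.83) = τ × 1.77.
t = 2.46×10^7 s = 285 days.

290 days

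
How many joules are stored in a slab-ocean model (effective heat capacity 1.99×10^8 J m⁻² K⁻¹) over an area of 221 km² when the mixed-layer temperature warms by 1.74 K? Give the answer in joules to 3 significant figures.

7.65×10^16 J

Areal heat capacity C = 1.99×10^8 J m⁻² K⁻¹ (given).
Heat per unit area: q = C ΔT = 1.99×10^8 × 1.74 = 3.46×10^8 J/m².
Total heat: Q = q × A = 3.46×10^8 × (221 × 10⁶ m²) = 7.65×10^16 J.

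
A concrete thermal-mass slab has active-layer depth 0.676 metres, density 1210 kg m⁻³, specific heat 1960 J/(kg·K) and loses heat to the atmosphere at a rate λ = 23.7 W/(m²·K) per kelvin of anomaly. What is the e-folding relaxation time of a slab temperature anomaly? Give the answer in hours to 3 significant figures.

Areal heat capacity C = ρ c_p D = 1210 × 1960 × 0.676 = 1.60×10^6 J/(m^2 K).
Relaxation time τ = C / λ = 1.60×10^6 / 23.7 = 67600 s.
In hours: 67600 s / (3600 s/hour) = 18.8 hours.

18.8 hours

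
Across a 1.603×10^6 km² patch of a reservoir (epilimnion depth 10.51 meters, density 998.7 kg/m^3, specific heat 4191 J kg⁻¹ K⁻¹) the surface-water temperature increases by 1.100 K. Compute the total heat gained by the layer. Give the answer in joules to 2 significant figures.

7.8×10^19 J

Areal heat capacity C = ρ c_p D = 998.7 × 4191 × 10.51 = 4.40×10^7 J m⁻² K⁻¹.
Heat per unit area: q = C ΔT = 4.40×10^7 × 1.100 = 4.84×10^7 J/m².
Total heat: Q = q × A = 4.84×10^7 × (1.603×10^6 × 10⁶ m²) = 7.76×10^19 J.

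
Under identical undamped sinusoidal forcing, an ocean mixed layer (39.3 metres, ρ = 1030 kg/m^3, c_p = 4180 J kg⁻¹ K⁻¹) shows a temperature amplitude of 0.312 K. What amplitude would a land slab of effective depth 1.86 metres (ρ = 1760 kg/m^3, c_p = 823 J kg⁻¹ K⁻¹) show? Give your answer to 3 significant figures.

19.6 K

C_ocean = 1.69×10^8 J/(m²·K); C_land = 2.69×10^6 J/(m²·K).
A ∝ 1/C ⇒ A_land = A_ocean × C_ocean/C_land = 0.312 × 62.8 = 19.6 K.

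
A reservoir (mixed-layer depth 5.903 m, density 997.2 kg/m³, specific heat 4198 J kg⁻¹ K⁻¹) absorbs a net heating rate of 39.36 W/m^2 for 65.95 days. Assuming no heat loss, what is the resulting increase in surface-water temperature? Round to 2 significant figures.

9.1 K

Areal heat capacity C = ρ c_p D = 997.2 × 4198 × 5.903 = 2.47×10^7 J/(m^2 K).
Net heat input Q = F Δt = 39.36 × (65.95 days × 86400 s/day) = 2.24×10^8 J/m².
ΔT = Q / C = 2.24×10^8 / 2.47×10^7 = 9.08 K.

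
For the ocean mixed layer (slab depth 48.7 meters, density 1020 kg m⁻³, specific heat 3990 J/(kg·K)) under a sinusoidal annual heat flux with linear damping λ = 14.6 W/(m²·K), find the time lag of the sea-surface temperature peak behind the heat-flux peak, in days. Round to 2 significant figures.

71 days

Areal heat capacity C = ρ c_p D = 1020 × 3990 × 48.7 = 1.98×10^8 J/(m^2 K).
ω = 2π / 3.15×10^7 s = 1.99×10^-7 s⁻¹.
Phase lag φ = arctan(Cω/λ) = arctan(39.5/14.6) = 1.22 rad.
Time lag = φ / ω = 1.22 / 1.99×10^-7 = 6.11×10^6 s = 70.7 days.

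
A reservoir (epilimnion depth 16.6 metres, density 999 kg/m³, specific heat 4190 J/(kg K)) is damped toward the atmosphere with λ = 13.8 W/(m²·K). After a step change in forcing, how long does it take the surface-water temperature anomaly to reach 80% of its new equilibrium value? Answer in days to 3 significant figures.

93.8 days

Areal heat capacity C = ρ c_p D = 999 × 4190 × 16.6 = 6.95×10^7 J/(m²·K).
τ = C / λ = 6.95×10^7 / 13.8 = 5.04×10^6 s.
Fraction reached: 1 − e^(−t/τ) = 0.80 ⇒ t = −τ ln(1 − 0.80) = τ × 1.61.
t = 8.10×10^6 s = 93.8 days.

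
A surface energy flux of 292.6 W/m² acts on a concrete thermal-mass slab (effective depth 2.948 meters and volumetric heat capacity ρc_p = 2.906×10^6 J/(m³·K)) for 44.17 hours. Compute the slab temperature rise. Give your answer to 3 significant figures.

5.43 K

Areal heat capacity C = ρc_p × D = 2.906×10^6 × 2.948 = 8.57×10^6 J m⁻² K⁻¹.
Net heat input Q = F Δt = 292.6 × (44.17 hours × 3600 s/hour) = 4.65×10^7 J/m².
ΔT = Q / C = 4.65×10^7 / 8.57×10^6 = 5.43 K.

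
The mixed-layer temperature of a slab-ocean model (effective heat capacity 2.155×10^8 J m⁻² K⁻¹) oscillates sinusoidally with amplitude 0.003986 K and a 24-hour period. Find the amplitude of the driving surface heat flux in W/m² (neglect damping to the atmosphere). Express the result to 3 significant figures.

Areal heat capacity C = 2.155×10^8 J m⁻² K⁻¹ (given).
ω = 2π / 86400 s = 7.27×10^-5 s⁻¹.
Cω = 2.15×10^8 × 7.27×10^-5 = 15700 W/(m²·K).
F₀ = A × Cω = 0.003986 × 15700 = 62.5 W/m².

62.5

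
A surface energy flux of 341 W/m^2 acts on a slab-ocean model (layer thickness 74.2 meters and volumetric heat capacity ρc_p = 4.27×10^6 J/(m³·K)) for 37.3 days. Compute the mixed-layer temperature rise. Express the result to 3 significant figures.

3.47 K

Areal heat capacity C = ρc_p × D = 4.27×10^6 × 74.2 = 3.17×10^8 J/(m²·K).
Net heat input Q = F Δt = 341 × (37.3 days × 86400 s/day) = 1.10×10^9 J/m².
ΔT = Q / C = 1.10×10^9 / 3.17×10^8 = 3.47 K.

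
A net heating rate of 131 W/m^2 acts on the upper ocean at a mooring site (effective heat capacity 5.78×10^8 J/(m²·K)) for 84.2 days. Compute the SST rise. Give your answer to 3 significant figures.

Areal heat capacity C = 5.78×10^8 J/(m²·K) (given).
Net heat input Q = F Δt = 131 × (84.2 days × 86400 s/day) = 9.53×10^8 J/m².
ΔT = Q / C = 9.53×10^8 / 5.78×10^8 = 1.65 K.

1.65 K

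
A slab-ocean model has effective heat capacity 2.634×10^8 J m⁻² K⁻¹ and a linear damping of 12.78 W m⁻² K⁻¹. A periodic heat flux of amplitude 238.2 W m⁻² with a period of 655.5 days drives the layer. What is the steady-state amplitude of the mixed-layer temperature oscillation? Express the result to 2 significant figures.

Areal heat capacity C = 2.634×10^8 J m⁻² K⁻¹ (given).
Angular frequency ω = 2π / T = 2π / 5.66×10^7 s = 1.11×10^-7 s⁻¹.
√((Cω)² + λ²) = √((29.2)² + 12.78²) = 31.9 W/(m²·K).
Amplitude A = F₀ / √((Cω)²+λ²) = 238.2 / 31.9 = 7.47 K.

7.5 K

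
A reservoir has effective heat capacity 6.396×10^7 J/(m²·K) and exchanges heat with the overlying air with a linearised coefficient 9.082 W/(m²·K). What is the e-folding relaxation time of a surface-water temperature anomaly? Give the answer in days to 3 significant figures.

81.5 days

Areal heat capacity C = 6.396×10^7 J/(m²·K) (given).
Relaxation time τ = C / λ = 6.40×10^7 / 9.082 = 7.04×10^6 s.
In days: 7.04×10^6 s / (86400 s/day) = 81.5 days.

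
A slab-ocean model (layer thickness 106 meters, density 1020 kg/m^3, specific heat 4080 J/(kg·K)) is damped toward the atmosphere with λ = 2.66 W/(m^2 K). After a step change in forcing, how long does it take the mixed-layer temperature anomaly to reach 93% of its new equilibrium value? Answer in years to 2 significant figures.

14 years

Areal heat capacity C = ρ c_p D = 1020 × 4080 × 106 = 4.41×10^8 J/(m^2 K).
τ = C / λ = 4.41×10^8 / 2.66 = 1.66×10^8 s.
Fraction reached: 1 − e^(−t/τ) = 0.93 ⇒ t = −τ ln(1 − 0.93) = τ × 2.66.
t = 4.41×10^8 s = 14.0 years.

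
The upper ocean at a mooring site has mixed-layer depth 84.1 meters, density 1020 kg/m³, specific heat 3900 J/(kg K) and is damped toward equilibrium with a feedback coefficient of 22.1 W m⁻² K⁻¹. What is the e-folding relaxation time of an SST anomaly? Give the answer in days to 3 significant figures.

175 days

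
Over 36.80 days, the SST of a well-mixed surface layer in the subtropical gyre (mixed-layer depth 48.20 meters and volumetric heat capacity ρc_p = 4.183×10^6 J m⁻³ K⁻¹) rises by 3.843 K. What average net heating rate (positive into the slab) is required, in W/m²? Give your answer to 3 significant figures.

244

Areal heat capacity C = ρc_p × D = 4.183×10^6 × 48.20 = 2.02×10^8 J/(m^2 K).
Required heat per unit area: Q = C ΔT = 2.02×10^8 × 3.843 = 7.75×10^8 J/m².
Flux F = Q / Δt = 7.75×10^8 / 3.18×10^6 s = 244 W/m².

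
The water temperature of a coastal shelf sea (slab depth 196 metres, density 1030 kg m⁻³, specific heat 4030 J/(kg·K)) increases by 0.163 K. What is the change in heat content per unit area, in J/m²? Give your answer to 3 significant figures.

1.33×10^8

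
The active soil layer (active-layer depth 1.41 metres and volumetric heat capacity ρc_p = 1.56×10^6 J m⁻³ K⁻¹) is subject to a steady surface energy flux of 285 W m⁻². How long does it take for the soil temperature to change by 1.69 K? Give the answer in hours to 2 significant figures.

3.6 hours

Areal heat capacity C = ρc_p × D = 1.56×10^6 × 1.41 = 2.20×10^6 J/(m²·K).
Time required: Δt = C ΔT / F = 2.20×10^6 × 1.69 / 285 = 13000 s.
In hours: 13000 s / (3600 s/hour) = 3.62 hours.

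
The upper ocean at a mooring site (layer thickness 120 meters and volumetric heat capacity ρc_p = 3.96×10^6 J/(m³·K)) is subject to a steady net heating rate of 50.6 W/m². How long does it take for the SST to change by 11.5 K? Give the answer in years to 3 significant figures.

3.42 years

Areal heat capacity C = ρc_p × D = 3.96×10^6 × 120 = 4.75×10^8 J/(m²·K).
Time required: Δt = C ΔT / F = 4.75×10^8 × 11.5 / 50.6 = 1.08×10^8 s.
In years: 1.08×10^8 s / (3.156×10^7 s/year) = 3.42 years.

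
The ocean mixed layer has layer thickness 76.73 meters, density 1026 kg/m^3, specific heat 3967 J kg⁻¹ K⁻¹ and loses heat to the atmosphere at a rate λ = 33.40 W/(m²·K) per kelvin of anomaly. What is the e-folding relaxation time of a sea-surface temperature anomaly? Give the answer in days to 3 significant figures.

108 days

Areal heat capacity C = ρ c_p D = 1026 × 3967 × 76.73 = 3.12×10^8 J/(m²·K).
Relaxation time τ = C / λ = 3.12×10^8 / 33.40 = 9.35×10^6 s.
In days: 9.35×10^6 s / (86400 s/day) = 108 days.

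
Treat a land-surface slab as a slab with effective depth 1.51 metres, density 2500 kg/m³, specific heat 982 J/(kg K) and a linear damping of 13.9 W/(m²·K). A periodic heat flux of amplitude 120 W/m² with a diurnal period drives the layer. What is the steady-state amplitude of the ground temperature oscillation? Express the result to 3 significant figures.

Areal heat capacity C = ρ c_p D = 2500 × 982 × 1.51 = 3.71×10^6 J/(m²·K).
Angular frequency ω = 2π / T = 2π / 86400 s = 7.27×10^-5 s⁻¹.
√((Cω)² + λ²) = √((270)² + 13.9²) = 270 W/(m²·K).
Amplitude A = F₀ / √((Cω)²+λ²) = 120 / 270 = 0.445 K.

0.445 K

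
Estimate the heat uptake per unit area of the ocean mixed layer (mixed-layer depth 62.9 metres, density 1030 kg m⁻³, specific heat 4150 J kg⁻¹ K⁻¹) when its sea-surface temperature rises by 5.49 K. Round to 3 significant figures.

Areal heat capacity C = ρ c_p D = 1030 × 4150 × 62.9 = 2.69×10^8 J/(m²·K).
ΔQ = C ΔT = 2.69×10^8 × 5.49 = 1.48×10^9 J/m².

1.48×10^9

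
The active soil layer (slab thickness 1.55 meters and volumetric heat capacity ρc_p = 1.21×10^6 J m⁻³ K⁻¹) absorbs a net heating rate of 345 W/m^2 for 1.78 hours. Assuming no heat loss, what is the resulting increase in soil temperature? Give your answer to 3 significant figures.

Areal heat capacity C = ρc_p × D = 1.21×10^6 × 1.55 = 1.88×10^6 J m⁻² K⁻¹.
Net heat input Q = F Δt = 345 × (1.78 hours × 3600 s/hour) = 2.21×10^6 J/m².
ΔT = Q / C = 2.21×10^6 / 1.88×10^6 = 1.18 K.

1.18 K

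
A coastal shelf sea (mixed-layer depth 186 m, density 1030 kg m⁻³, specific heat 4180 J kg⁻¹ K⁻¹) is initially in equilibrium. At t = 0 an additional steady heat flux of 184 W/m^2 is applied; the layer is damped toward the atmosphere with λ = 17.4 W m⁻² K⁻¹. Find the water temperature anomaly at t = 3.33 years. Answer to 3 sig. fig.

Areal heat capacity C = ρ c_p D = 1030 × 4180 × 186 = 8.01×10^8 J m⁻² K⁻¹.
τ = C / λ = 8.01×10^8 / 17.4 = 4.60×10^7 s.
Equilibrium anomaly ΔT_eq = F / λ = 184 / 17.4 = 10.6 K.
t = 3.33 years = 1.05×10^8 s, so t/τ = 2.28.
ΔT(t) = ΔT_eq (1 − e^(−t/τ)) = 10.6 × (1 − e^−2.28) = 9.50 K.

9.50 K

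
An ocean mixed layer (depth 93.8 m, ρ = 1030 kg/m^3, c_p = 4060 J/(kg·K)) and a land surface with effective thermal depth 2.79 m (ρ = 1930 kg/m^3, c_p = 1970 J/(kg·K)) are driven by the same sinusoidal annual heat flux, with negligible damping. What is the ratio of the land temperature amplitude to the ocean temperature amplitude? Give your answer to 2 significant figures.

37

C_ocean = 1030 × 4060 × 93.8 = 3.92×10^8 J/(m²·K).
C_land = 1930 × 1970 × 2.79 = 1.06×10^7 J/(m²·K).
Undamped amplitude ∝ 1/C, so A_land/A_ocean = C_ocean/C_land = 37.0.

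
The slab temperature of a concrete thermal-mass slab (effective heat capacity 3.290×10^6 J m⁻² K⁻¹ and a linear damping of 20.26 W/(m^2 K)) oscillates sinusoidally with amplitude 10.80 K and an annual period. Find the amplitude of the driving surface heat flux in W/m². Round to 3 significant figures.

219

Areal heat capacity C = 3.290×10^6 J m⁻² K⁻¹ (given).
ω = 2π / 3.15×10^7 s = 1.99×10^-7 s⁻¹.
√((Cω)² + λ²) = √((0.655)² + 20.26²) = 20.3 W/(m²·K).
F₀ = A × √((Cω)²+λ²) = 10.80 × 20.3 = 219 W/m².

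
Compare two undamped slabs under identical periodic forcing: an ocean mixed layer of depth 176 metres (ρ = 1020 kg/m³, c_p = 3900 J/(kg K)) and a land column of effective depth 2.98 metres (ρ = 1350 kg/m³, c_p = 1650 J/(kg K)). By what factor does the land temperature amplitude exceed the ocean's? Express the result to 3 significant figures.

105

C_ocean = 1020 × 3900 × 176 = 7.00×10^8 J/(m²·K).
C_land = 1350 × 1650 × 2.98 = 6.64×10^6 J/(m²·K).
Undamped amplitude ∝ 1/C, so A_land/A_ocean = C_ocean/C_land = 105.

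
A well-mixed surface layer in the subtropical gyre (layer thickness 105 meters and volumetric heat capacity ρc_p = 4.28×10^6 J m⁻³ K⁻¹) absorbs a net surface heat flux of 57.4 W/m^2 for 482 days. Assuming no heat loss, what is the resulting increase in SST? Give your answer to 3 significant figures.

5.32 K

Areal heat capacity C = ρc_p × D = 4.28×10^6 × 105 = 4.49×10^8 J m⁻² K⁻¹.
Net heat input Q = F Δt = 57.4 × (482 days × 86400 s/day) = 2.39×10^9 J/m².
ΔT = Q / C = 2.39×10^9 / 4.49×10^8 = 5.32 K.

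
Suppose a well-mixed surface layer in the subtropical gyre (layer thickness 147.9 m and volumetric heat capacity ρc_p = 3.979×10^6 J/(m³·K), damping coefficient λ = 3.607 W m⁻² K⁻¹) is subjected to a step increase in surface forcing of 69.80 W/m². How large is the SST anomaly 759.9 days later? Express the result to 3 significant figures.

Areal heat capacity C = ρc_p × D = 3.979×10^6 × 147.9 = 5.88×10^8 J/(m^2 K).
τ = C / λ = 5.88×10^8 / 3.607 = 1.63×10^8 s.
Equilibrium anomaly ΔT_eq = F / λ = 69.80 / 3.607 = 19.4 K.
t = 759.9 days = 6.57×10^7 s, so t/τ = 0.402.
ΔT(t) = ΔT_eq (1 − e^(−t/τ)) = 19.4 × (1 − e^−0.402) = 6.41 K.

6.41 K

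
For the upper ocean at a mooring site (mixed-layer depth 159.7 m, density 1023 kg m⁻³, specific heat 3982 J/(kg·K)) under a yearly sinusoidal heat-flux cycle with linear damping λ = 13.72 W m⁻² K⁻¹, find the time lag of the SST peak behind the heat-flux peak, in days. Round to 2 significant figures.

85 days

Areal heat capacity C = ρ c_p D = 1023 × 3982 × 159.7 = 6.51×10^8 J/(m²·K).
ω = 2π / 3.15×10^7 s = 1.99×10^-7 s⁻¹.
Phase lag φ = arctan(Cω/λ) = arctan(130/13.72) = 1.47 rad.
Time lag = φ / ω = 1.47 / 1.99×10^-7 = 7.35×10^6 s = 85.1 days.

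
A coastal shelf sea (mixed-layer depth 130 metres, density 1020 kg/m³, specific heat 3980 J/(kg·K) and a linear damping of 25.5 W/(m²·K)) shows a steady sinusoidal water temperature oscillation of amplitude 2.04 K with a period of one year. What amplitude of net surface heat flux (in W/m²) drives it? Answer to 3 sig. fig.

221

Areal heat capacity C = ρ c_p D = 1020 × 3980 × 130 = 5.28×10^8 J m⁻² K⁻¹.
ω = 2π / 3.15×10^7 s = 1.99×10^-7 s⁻¹.
√((Cω)² + λ²) = √((105)² + 25.5²) = 108 W/(m²·K).
F₀ = A × √((Cω)²+λ²) = 2.04 × 108 = 221 W/m².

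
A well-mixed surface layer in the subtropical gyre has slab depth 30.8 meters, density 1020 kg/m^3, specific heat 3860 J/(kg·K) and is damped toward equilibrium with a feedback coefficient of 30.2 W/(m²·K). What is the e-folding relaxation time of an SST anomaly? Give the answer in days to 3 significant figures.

46.5 days

Areal heat capacity C = ρ c_p D = 1020 × 3860 × 30.8 = 1.21×10^8 J m⁻² K⁻¹.
Relaxation time τ = C / λ = 1.21×10^8 / 30.2 = 4.02×10^6 s.
In days: 4.02×10^6 s / (86400 s/day) = 46.5 days.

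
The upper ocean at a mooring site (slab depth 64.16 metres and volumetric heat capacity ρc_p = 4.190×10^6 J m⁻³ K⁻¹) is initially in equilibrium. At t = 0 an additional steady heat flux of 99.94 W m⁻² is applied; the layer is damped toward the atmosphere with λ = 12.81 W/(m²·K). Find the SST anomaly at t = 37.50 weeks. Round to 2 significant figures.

Areal heat capacity C = ρc_p × D = 4.190×10^6 × 64.16 = 2.69×10^8 J m⁻² K⁻¹.
τ = C / λ = 2.69×10^8 / 12.81 = 2.10×10^7 s.
Equilibrium anomaly ΔT_eq = F / λ = 99.94 / 12.81 = 7.80 K.
t = 37.50 weeks = 2.27×10^7 s, so t/τ = 1.08.
ΔT(t) = ΔT_eq (1 − e^(−t/τ)) = 7.80 × (1 − e^−1.08) = 5.15 K.

5.2 K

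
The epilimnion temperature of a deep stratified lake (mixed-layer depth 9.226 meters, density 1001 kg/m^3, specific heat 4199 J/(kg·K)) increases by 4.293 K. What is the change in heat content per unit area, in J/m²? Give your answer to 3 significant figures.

Areal heat capacity C = ρ c_p D = 1001 × 4199 × 9.226 = 3.88×10^7 J m⁻² K⁻¹.
ΔQ = C ΔT = 3.88×10^7 × 4.293 = 1.66×10^8 J/m².

1.66×10^8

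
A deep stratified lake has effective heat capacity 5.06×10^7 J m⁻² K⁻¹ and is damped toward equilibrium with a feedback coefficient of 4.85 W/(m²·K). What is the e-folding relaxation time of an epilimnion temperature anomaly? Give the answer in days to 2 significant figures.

120 days

Areal heat capacity C = 5.06×10^7 J m⁻² K⁻¹ (given).
Relaxation time τ = C / λ = 5.06×10^7 / 4.85 = 1.04×10^7 s.
In days: 1.04×10^7 s / (86400 s/day) = 121 days.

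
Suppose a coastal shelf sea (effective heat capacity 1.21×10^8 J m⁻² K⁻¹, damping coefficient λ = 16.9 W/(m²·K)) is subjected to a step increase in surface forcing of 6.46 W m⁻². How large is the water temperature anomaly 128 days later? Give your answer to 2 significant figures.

Areal heat capacity C = 1.21×10^8 J m⁻² K⁻¹ (given).
τ = C / λ = 1.21×10^8 / 16.9 = 7.16×10^6 s.
Equilibrium anomaly ΔT_eq = F / λ = 6.46 / 16.9 = 0.382 K.
t = 128 days = 1.11×10^7 s, so t/τ = 1.54.
ΔT(t) = ΔT_eq (1 − e^(−t/τ)) = 0.382 × (1 − e^−1.54) = 0.301 K.

0.30 K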